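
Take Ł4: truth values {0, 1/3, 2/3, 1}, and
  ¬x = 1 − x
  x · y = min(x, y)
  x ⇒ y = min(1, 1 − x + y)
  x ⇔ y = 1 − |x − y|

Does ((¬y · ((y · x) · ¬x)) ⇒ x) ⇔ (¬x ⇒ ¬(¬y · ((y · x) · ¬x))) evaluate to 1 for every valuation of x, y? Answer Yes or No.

x = 0, y = 0 ↦ 1
x = 0, y = 1/3 ↦ 1
x = 0, y = 2/3 ↦ 1
x = 0, y = 1 ↦ 1
x = 1/3, y = 0 ↦ 1
x = 1/3, y = 1/3 ↦ 1
x = 1/3, y = 2/3 ↦ 1
x = 1/3, y = 1 ↦ 1
x = 2/3, y = 0 ↦ 1
x = 2/3, y = 1/3 ↦ 1
x = 2/3, y = 2/3 ↦ 1
x = 2/3, y = 1 ↦ 1
x = 1, y = 0 ↦ 1
x = 1, y = 1/3 ↦ 1
x = 1, y = 2/3 ↦ 1
x = 1, y = 1 ↦ 1
Every assignment gives a value ≥ 1.

Yes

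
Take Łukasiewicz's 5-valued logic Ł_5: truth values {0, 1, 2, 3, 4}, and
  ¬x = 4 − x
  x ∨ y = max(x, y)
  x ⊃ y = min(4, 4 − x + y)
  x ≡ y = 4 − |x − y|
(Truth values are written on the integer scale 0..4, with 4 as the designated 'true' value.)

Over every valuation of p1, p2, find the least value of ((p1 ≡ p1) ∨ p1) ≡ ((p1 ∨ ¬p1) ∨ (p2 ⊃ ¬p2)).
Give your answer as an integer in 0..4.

Take p1 = 2, p2 = 3:
p1 ≡ p1 = 2 ≡ 2 = 4
(p1 ≡ p1) ∨ p1 = 4 ∨ 2 = 4
¬p1 = ¬2 = 2
p1 ∨ ¬p1 = 2 ∨ 2 = 2
¬p2 = ¬3 = 1
p2 ⊃ ¬p2 = 3 ⊃ 1 = 2
(p1 ∨ ¬p1) ∨ (p2 ⊃ ¬p2) = 2 ∨ 2 = 2
((p1 ≡ p1) ∨ p1) ≡ ((p1 ∨ ¬p1) ∨ (p2 ⊃ ¬p2)) = 4 ≡ 2 = 2
No assignment yields a value below 2, so this is the minimum.

2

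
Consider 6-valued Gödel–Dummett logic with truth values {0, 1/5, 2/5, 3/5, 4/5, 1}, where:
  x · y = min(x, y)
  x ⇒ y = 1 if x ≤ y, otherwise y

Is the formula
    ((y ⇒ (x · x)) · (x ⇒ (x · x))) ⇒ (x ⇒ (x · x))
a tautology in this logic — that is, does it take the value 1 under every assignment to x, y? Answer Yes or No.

At x = 4/5, y = 1, for instance:
x · x = 4/5 · 4/5 = 4/5
y ⇒ (x · x) = 1 ⇒ 4/5 = 4/5
x · x = 4/5 · 4/5 = 4/5
x ⇒ (x · x) = 4/5 ⇒ 4/5 = 1
(y ⇒ (x · x)) · (x ⇒ (x · x)) = 4/5 · 1 = 4/5
((y ⇒ (x · x)) · (x ⇒ (x · x))) ⇒ (x ⇒ (x · x)) = 4/5 ⇒ 1 = 1
and checking the remaining 35 assignments likewise gives ≥ 1 in every case.

Yes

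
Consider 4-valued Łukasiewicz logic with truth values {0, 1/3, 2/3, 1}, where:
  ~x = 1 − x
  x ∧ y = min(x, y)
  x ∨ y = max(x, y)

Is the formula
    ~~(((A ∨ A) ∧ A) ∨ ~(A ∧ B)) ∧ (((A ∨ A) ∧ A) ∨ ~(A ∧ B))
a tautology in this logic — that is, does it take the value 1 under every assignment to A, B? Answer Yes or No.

No

Counterexample: take A = 1/3, B = 1/3.
A ∨ A = 1/3 ∨ 1/3 = 1/3
(A ∨ A) ∧ A = 1/3 ∧ 1/3 = 1/3
A ∧ B = 1/3 ∧ 1/3 = 1/3
~(A ∧ B) = ~1/3 = 2/3
((A ∨ A) ∧ A) ∨ ~(A ∧ B) = 1/3 ∨ 2/3 = 2/3
~(((A ∨ A) ∧ A) ∨ ~(A ∧ B)) = ~2/3 = 1/3
~~(((A ∨ A) ∧ A) ∨ ~(A ∧ B)) = ~1/3 = 2/3
~~(((A ∨ A) ∧ A) ∨ ~(A ∧ B)) ∧ (((A ∨ A) ∧ A) ∨ ~(A ∧ B)) = 2/3 ∧ 2/3 = 2/3
This gives 2/3 ≠ 1.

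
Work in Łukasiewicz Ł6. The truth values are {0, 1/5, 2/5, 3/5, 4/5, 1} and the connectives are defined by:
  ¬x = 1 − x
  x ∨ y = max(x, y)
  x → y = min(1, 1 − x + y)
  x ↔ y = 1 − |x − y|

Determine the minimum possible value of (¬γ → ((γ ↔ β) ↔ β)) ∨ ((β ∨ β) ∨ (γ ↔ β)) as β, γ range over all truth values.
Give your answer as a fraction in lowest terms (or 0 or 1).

4/5

Take β = 0, γ = 1/5:
¬γ = ¬1/5 = 4/5
γ ↔ β = 1/5 ↔ 0 = 4/5
(γ ↔ β) ↔ β = 4/5 ↔ 0 = 1/5
¬γ → ((γ ↔ β) ↔ β) = 4/5 → 1/5 = 2/5
β ∨ β = 0 ∨ 0 = 0
γ ↔ β = 1/5 ↔ 0 = 4/5
(β ∨ β) ∨ (γ ↔ β) = 0 ∨ 4/5 = 4/5
(¬γ → ((γ ↔ β) ↔ β)) ∨ ((β ∨ β) ∨ (γ ↔ β)) = 2/5 ∨ 4/5 = 4/5
No assignment yields a value below 4/5, so this is the minimum.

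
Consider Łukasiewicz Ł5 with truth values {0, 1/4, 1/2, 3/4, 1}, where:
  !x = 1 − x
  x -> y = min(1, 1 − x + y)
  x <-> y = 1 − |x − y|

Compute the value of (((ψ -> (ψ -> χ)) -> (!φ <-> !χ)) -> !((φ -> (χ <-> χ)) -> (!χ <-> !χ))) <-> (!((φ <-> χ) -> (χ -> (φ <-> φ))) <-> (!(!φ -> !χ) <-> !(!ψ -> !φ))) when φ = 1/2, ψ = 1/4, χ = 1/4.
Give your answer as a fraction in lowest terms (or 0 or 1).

1

ψ -> χ = 1/4 -> 1/4 = 1
ψ -> (ψ -> χ) = 1/4 -> 1 = 1
!φ = !1/2 = 1/2
!χ = !1/4 = 3/4
!φ <-> !χ = 1/2 <-> 3/4 = 3/4
(ψ -> (ψ -> χ)) -> (!φ <-> !χ) = 1 -> 3/4 = 3/4
χ <-> χ = 1/4 <-> 1/4 = 1
φ -> (χ <-> χ) = 1/2 -> 1 = 1
!χ = !1/4 = 3/4
!χ = !1/4 = 3/4
!χ <-> !χ = 3/4 <-> 3/4 = 1
(φ -> (χ <-> χ)) -> (!χ <-> !χ) = 1 -> 1 = 1
!((φ -> (χ <-> χ)) -> (!χ <-> !χ)) = !1 = 0
((ψ -> (ψ -> χ)) -> (!φ <-> !χ)) -> !((φ -> (χ <-> χ)) -> (!χ <-> !χ)) = 3/4 -> 0 = 1/4
φ <-> χ = 1/2 <-> 1/4 = 3/4
φ <-> φ = 1/2 <-> 1/2 = 1
χ -> (φ <-> φ) = 1/4 -> 1 = 1
(φ <-> χ) -> (χ -> (φ <-> φ)) = 3/4 -> 1 = 1
!((φ <-> χ) -> (χ -> (φ <-> φ))) = !1 = 0
!φ = !1/2 = 1/2
!χ = !1/4 = 3/4
!φ -> !χ = 1/2 -> 3/4 = 1
!(!φ -> !χ) = !1 = 0
!ψ = !1/4 = 3/4
!φ = !1/2 = 1/2
!ψ -> !φ = 3/4 -> 1/2 = 3/4
!(!ψ -> !φ) = !3/4 = 1/4
!(!φ -> !χ) <-> !(!ψ -> !φ) = 0 <-> 1/4 = 3/4
!((φ <-> χ) -> (χ -> (φ <-> φ))) <-> (!(!φ -> !χ) <-> !(!ψ -> !φ)) = 0 <-> 3/4 = 1/4
(((ψ -> (ψ -> χ)) -> (!φ <-> !χ)) -> !((φ -> (χ <-> χ)) -> (!χ <-> !χ))) <-> (!((φ <-> χ) -> (χ -> (φ <-> φ))) <-> (!(!φ -> !χ) <-> !(!ψ -> !φ))) = 1/4 <-> 1/4 = 1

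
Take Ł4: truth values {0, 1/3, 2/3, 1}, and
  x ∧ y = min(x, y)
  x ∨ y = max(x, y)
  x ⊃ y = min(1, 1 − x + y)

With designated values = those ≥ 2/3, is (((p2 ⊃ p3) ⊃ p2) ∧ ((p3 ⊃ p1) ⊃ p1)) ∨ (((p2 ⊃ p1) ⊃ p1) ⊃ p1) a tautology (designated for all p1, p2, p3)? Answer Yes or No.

Counterexample: take p1 = 0, p2 = 2/3, p3 = 0.
p2 ⊃ p3 = 2/3 ⊃ 0 = 1/3
(p2 ⊃ p3) ⊃ p2 = 1/3 ⊃ 2/3 = 1
p3 ⊃ p1 = 0 ⊃ 0 = 1
(p3 ⊃ p1) ⊃ p1 = 1 ⊃ 0 = 0
((p2 ⊃ p3) ⊃ p2) ∧ ((p3 ⊃ p1) ⊃ p1) = 1 ∧ 0 = 0
p2 ⊃ p1 = 2/3 ⊃ 0 = 1/3
(p2 ⊃ p1) ⊃ p1 = 1/3 ⊃ 0 = 2/3
((p2 ⊃ p1) ⊃ p1) ⊃ p1 = 2/3 ⊃ 0 = 1/3
(((p2 ⊃ p3) ⊃ p2) ∧ ((p3 ⊃ p1) ⊃ p1)) ∨ (((p2 ⊃ p1) ⊃ p1) ⊃ p1) = 0 ∨ 1/3 = 1/3
This gives 1/3, which is below 2/3.

No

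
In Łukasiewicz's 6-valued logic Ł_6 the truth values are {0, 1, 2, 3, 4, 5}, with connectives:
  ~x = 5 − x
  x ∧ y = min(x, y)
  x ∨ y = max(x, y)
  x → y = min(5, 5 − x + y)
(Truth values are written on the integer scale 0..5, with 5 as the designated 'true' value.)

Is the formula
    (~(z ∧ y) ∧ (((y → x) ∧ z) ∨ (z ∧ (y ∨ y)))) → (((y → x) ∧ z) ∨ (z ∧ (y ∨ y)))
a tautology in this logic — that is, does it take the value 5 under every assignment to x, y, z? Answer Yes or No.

Yes

At x = 1, y = 1, z = 5, for instance:
z ∧ y = 5 ∧ 1 = 1
~(z ∧ y) = ~1 = 4
y → x = 1 → 1 = 5
(y → x) ∧ z = 5 ∧ 5 = 5
y ∨ y = 1 ∨ 1 = 1
z ∧ (y ∨ y) = 5 ∧ 1 = 1
((y → x) ∧ z) ∨ (z ∧ (y ∨ y)) = 5 ∨ 1 = 5
~(z ∧ y) ∧ (((y → x) ∧ z) ∨ (z ∧ (y ∨ y))) = 4 ∧ 5 = 4
(~(z ∧ y) ∧ (((y → x) ∧ z) ∨ (z ∧ (y ∨ y)))) → (((y → x) ∧ z) ∨ (z ∧ (y ∨ y))) = 4 → 5 = 5
and checking the remaining 215 assignments likewise gives ≥ 5 in every case.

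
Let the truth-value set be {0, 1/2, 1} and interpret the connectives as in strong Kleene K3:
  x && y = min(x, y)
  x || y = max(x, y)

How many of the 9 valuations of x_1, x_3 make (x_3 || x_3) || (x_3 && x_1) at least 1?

3

x_1 = 0, x_3 = 0 ↦ 0  <
x_1 = 0, x_3 = 1/2 ↦ 1/2  <
x_1 = 0, x_3 = 1 ↦ 1  ≥
x_1 = 1/2, x_3 = 0 ↦ 0  <
x_1 = 1/2, x_3 = 1/2 ↦ 1/2  <
x_1 = 1/2, x_3 = 1 ↦ 1  ≥
x_1 = 1, x_3 = 0 ↦ 0  <
x_1 = 1, x_3 = 1/2 ↦ 1/2  <
x_1 = 1, x_3 = 1 ↦ 1  ≥
So 3 of the 9 assignments meet the threshold.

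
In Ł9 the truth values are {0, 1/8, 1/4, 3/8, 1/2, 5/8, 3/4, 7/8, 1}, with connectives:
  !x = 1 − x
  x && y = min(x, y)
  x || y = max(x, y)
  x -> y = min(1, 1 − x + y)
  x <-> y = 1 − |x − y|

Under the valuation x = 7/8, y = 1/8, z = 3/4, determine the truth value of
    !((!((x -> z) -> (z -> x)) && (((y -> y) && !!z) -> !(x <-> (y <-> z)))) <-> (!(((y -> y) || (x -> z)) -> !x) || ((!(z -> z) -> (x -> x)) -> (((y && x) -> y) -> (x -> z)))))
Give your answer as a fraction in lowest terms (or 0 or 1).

x -> z = 7/8 -> 3/4 = 7/8
z -> x = 3/4 -> 7/8 = 1
(x -> z) -> (z -> x) = 7/8 -> 1 = 1
!((x -> z) -> (z -> x)) = !1 = 0
y -> y = 1/8 -> 1/8 = 1
!z = !3/4 = 1/4
!!z = !1/4 = 3/4
(y -> y) && !!z = 1 && 3/4 = 3/4
y <-> z = 1/8 <-> 3/4 = 3/8
x <-> (y <-> z) = 7/8 <-> 3/8 = 1/2
!(x <-> (y <-> z)) = !1/2 = 1/2
((y -> y) && !!z) -> !(x <-> (y <-> z)) = 3/4 -> 1/2 = 3/4
!((x -> z) -> (z -> x)) && (((y -> y) && !!z) -> !(x <-> (y <-> z))) = 0 && 3/4 = 0
y -> y = 1/8 -> 1/8 = 1
x -> z = 7/8 -> 3/4 = 7/8
(y -> y) || (x -> z) = 1 || 7/8 = 1
!x = !7/8 = 1/8
((y -> y) || (x -> z)) -> !x = 1 -> 1/8 = 1/8
!(((y -> y) || (x -> z)) -> !x) = !1/8 = 7/8
z -> z = 3/4 -> 3/4 = 1
!(z -> z) = !1 = 0
x -> x = 7/8 -> 7/8 = 1
!(z -> z) -> (x -> x) = 0 -> 1 = 1
y && x = 1/8 && 7/8 = 1/8
(y && x) -> y = 1/8 -> 1/8 = 1
x -> z = 7/8 -> 3/4 = 7/8
((y && x) -> y) -> (x -> z) = 1 -> 7/8 = 7/8
(!(z -> z) -> (x -> x)) -> (((y && x) -> y) -> (x -> z)) = 1 -> 7/8 = 7/8
!(((y -> y) || (x -> z)) -> !x) || ((!(z -> z) -> (x -> x)) -> (((y && x) -> y) -> (x -> z))) = 7/8 || 7/8 = 7/8
(!((x -> z) -> (z -> x)) && (((y -> y) && !!z) -> !(x <-> (y <-> z)))) <-> (!(((y -> y) || (x -> z)) -> !x) || ((!(z -> z) -> (x -> x)) -> (((y && x) -> y) -> (x -> z)))) = 0 <-> 7/8 = 1/8
!((!((x -> z) -> (z -> x)) && (((y -> y) && !!z) -> !(x <-> (y <-> z)))) <-> (!(((y -> y) || (x -> z)) -> !x) || ((!(z -> z) -> (x -> x)) -> (((y && x) -> y) -> (x -> z))))) = !1/8 = 7/8

7/8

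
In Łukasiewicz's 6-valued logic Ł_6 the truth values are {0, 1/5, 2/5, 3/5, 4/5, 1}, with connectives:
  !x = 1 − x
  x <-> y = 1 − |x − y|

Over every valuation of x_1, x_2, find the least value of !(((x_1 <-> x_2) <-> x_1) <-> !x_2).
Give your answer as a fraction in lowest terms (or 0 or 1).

Take x_1 = 0, x_2 = 2/5:
x_1 <-> x_2 = 0 <-> 2/5 = 3/5
(x_1 <-> x_2) <-> x_1 = 3/5 <-> 0 = 2/5
!x_2 = !2/5 = 3/5
((x_1 <-> x_2) <-> x_1) <-> !x_2 = 2/5 <-> 3/5 = 4/5
!(((x_1 <-> x_2) <-> x_1) <-> !x_2) = !4/5 = 1/5
No assignment yields a value below 1/5, so this is the minimum.

1/5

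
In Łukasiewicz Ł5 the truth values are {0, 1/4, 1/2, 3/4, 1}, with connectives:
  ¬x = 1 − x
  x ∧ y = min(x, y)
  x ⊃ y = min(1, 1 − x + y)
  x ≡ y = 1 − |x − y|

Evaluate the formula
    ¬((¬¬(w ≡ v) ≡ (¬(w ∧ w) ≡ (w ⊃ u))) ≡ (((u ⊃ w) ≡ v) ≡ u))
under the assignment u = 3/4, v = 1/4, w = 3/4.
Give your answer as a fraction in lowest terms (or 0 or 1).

w ≡ v = 3/4 ≡ 1/4 = 1/2
¬(w ≡ v) = ¬1/2 = 1/2
¬¬(w ≡ v) = ¬1/2 = 1/2
w ∧ w = 3/4 ∧ 3/4 = 3/4
¬(w ∧ w) = ¬3/4 = 1/4
w ⊃ u = 3/4 ⊃ 3/4 = 1
¬(w ∧ w) ≡ (w ⊃ u) = 1/4 ≡ 1 = 1/4
¬¬(w ≡ v) ≡ (¬(w ∧ w) ≡ (w ⊃ u)) = 1/2 ≡ 1/4 = 3/4
u ⊃ w = 3/4 ⊃ 3/4 = 1
(u ⊃ w) ≡ v = 1 ≡ 1/4 = 1/4
((u ⊃ w) ≡ v) ≡ u = 1/4 ≡ 3/4 = 1/2
(¬¬(w ≡ v) ≡ (¬(w ∧ w) ≡ (w ⊃ u))) ≡ (((u ⊃ w) ≡ v) ≡ u) = 3/4 ≡ 1/2 = 3/4
¬((¬¬(w ≡ v) ≡ (¬(w ∧ w) ≡ (w ⊃ u))) ≡ (((u ⊃ w) ≡ v) ≡ u)) = ¬3/4 = 1/4

1/4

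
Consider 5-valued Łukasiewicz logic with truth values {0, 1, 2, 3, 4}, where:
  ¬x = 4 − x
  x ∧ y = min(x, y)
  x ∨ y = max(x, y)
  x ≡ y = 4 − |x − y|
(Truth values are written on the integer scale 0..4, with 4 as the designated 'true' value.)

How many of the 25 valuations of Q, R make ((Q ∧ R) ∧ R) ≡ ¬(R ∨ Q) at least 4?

5

value 4: 5 assignments (counts)
value 3: 8 assignments
value 2: 6 assignments
value 1: 4 assignments
value 0: 2 assignments
So 5 of the 25 assignments meet the threshold.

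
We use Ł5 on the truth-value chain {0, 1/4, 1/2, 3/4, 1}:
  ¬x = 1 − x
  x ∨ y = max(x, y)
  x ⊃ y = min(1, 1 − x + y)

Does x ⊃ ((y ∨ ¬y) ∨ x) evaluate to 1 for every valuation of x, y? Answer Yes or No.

At x = 1/2, y = 0, for instance:
¬y = ¬0 = 1
y ∨ ¬y = 0 ∨ 1 = 1
(y ∨ ¬y) ∨ x = 1 ∨ 1/2 = 1
x ⊃ ((y ∨ ¬y) ∨ x) = 1/2 ⊃ 1 = 1
and checking the remaining 24 assignments likewise gives ≥ 1 in every case.

Yes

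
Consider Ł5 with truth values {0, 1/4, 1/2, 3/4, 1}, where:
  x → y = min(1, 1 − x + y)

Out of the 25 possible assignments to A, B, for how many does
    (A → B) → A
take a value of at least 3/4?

value 1: 9 assignments (counts)
value 3/4: 3 assignments (counts)
value 1/2: 4 assignments
value 1/4: 4 assignments
value 0: 5 assignments
So 12 of the 25 assignments meet the threshold.

12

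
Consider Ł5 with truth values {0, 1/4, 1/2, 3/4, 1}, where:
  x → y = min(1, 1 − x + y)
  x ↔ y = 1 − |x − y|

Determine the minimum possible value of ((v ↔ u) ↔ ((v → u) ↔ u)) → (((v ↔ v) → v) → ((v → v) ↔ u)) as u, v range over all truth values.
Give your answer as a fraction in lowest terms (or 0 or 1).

Take u = 0, v = 1/2:
v ↔ u = 1/2 ↔ 0 = 1/2
v → u = 1/2 → 0 = 1/2
(v → u) ↔ u = 1/2 ↔ 0 = 1/2
(v ↔ u) ↔ ((v → u) ↔ u) = 1/2 ↔ 1/2 = 1
v ↔ v = 1/2 ↔ 1/2 = 1
(v ↔ v) → v = 1 → 1/2 = 1/2
v → v = 1/2 → 1/2 = 1
(v → v) ↔ u = 1 ↔ 0 = 0
((v ↔ v) → v) → ((v → v) ↔ u) = 1/2 → 0 = 1/2
((v ↔ u) ↔ ((v → u) ↔ u)) → (((v ↔ v) → v) → ((v → v) ↔ u)) = 1 → 1/2 = 1/2
No assignment yields a value below 1/2, so this is the minimum.

1/2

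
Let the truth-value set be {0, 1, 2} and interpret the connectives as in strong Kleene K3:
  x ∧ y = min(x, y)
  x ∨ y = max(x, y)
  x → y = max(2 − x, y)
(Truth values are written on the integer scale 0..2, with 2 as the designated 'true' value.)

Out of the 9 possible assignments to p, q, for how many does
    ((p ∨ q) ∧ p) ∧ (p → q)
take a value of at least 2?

1

p = 0, q = 0 ↦ 0  <
p = 0, q = 1 ↦ 0  <
p = 0, q = 2 ↦ 0  <
p = 1, q = 0 ↦ 1  <
p = 1, q = 1 ↦ 1  <
p = 1, q = 2 ↦ 1  <
p = 2, q = 0 ↦ 0  <
p = 2, q = 1 ↦ 1  <
p = 2, q = 2 ↦ 2  ≥
So 1 of the 9 assignments meets the threshold.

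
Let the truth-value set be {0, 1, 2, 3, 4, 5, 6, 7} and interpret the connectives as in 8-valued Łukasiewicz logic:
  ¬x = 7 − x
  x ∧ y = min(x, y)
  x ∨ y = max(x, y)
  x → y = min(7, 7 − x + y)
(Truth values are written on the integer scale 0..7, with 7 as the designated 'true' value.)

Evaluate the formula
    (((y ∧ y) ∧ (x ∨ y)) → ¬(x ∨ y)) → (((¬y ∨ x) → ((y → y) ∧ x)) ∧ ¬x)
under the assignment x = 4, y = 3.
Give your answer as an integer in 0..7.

3

y ∧ y = 3 ∧ 3 = 3
x ∨ y = 4 ∨ 3 = 4
(y ∧ y) ∧ (x ∨ y) = 3 ∧ 4 = 3
x ∨ y = 4 ∨ 3 = 4
¬(x ∨ y) = ¬4 = 3
((y ∧ y) ∧ (x ∨ y)) → ¬(x ∨ y) = 3 → 3 = 7
¬y = ¬3 = 4
¬y ∨ x = 4 ∨ 4 = 4
y → y = 3 → 3 = 7
(y → y) ∧ x = 7 ∧ 4 = 4
(¬y ∨ x) → ((y → y) ∧ x) = 4 → 4 = 7
¬x = ¬4 = 3
((¬y ∨ x) → ((y → y) ∧ x)) ∧ ¬x = 7 ∧ 3 = 3
(((y ∧ y) ∧ (x ∨ y)) → ¬(x ∨ y)) → (((¬y ∨ x) → ((y → y) ∧ x)) ∧ ¬x) = 7 → 3 = 3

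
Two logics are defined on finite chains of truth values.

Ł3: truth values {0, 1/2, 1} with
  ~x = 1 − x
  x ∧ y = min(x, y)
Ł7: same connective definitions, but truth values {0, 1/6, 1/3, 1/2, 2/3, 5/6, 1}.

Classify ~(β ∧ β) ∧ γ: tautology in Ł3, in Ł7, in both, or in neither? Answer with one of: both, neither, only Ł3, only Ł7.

neither

In Ł3: at β = 0, γ = 0 the value is 0 — not a tautology.
In Ł7: at β = 0, γ = 0 the value is 0 — not a tautology.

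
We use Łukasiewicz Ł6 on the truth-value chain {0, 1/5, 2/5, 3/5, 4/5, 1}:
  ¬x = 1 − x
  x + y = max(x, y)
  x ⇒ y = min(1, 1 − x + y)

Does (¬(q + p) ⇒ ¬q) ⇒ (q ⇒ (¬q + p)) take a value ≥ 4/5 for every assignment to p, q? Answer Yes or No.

Counterexample: take p = 0, q = 4/5.
q + p = 4/5 + 0 = 4/5
¬(q + p) = ¬4/5 = 1/5
¬q = ¬4/5 = 1/5
¬(q + p) ⇒ ¬q = 1/5 ⇒ 1/5 = 1
¬q = ¬4/5 = 1/5
¬q + p = 1/5 + 0 = 1/5
q ⇒ (¬q + p) = 4/5 ⇒ 1/5 = 2/5
(¬(q + p) ⇒ ¬q) ⇒ (q ⇒ (¬q + p)) = 1 ⇒ 2/5 = 2/5
This gives 2/5, which is below 4/5.

No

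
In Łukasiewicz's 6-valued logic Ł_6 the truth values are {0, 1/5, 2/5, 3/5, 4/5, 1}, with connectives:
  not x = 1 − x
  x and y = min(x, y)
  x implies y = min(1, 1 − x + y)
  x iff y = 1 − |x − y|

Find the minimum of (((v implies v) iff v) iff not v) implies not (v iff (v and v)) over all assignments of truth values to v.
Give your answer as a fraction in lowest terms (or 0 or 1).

Take v = 2/5:
v implies v = 2/5 implies 2/5 = 1
(v implies v) iff v = 1 iff 2/5 = 2/5
not v = not 2/5 = 3/5
((v implies v) iff v) iff not v = 2/5 iff 3/5 = 4/5
v and v = 2/5 and 2/5 = 2/5
v iff (v and v) = 2/5 iff 2/5 = 1
not (v iff (v and v)) = not 1 = 0
(((v implies v) iff v) iff not v) implies not (v iff (v and v)) = 4/5 implies 0 = 1/5
No assignment yields a value below 1/5, so this is the minimum.

1/5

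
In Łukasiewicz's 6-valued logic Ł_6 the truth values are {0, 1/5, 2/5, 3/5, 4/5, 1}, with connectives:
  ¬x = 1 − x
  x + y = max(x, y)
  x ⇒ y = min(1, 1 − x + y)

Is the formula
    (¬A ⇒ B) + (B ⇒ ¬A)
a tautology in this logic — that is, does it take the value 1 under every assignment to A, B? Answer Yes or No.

At A = 1/5, B = 1, for instance:
¬A = ¬1/5 = 4/5
¬A ⇒ B = 4/5 ⇒ 1 = 1
B ⇒ ¬A = 1 ⇒ 4/5 = 4/5
(¬A ⇒ B) + (B ⇒ ¬A) = 1 + 4/5 = 1
and checking the remaining 35 assignments likewise gives ≥ 1 in every case.

Yes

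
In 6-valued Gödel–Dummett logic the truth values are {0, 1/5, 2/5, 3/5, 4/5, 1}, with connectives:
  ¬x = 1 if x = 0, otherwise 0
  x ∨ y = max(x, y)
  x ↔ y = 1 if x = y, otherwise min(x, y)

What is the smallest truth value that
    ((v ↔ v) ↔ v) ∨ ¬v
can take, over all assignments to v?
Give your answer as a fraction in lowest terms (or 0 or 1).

1/5

Take v = 1/5:
v ↔ v = 1/5 ↔ 1/5 = 1
(v ↔ v) ↔ v = 1 ↔ 1/5 = 1/5
¬v = ¬1/5 = 0
((v ↔ v) ↔ v) ∨ ¬v = 1/5 ∨ 0 = 1/5
No assignment yields a value below 1/5, so this is the minimum.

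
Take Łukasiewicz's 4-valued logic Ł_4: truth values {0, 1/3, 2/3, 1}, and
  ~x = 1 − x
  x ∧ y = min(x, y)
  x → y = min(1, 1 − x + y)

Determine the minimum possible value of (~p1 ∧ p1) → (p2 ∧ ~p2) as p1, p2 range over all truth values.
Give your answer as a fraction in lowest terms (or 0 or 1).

2/3

Take p1 = 1/3, p2 = 0:
~p1 = ~1/3 = 2/3
~p1 ∧ p1 = 2/3 ∧ 1/3 = 1/3
~p2 = ~0 = 1
p2 ∧ ~p2 = 0 ∧ 1 = 0
(~p1 ∧ p1) → (p2 ∧ ~p2) = 1/3 → 0 = 2/3
No assignment yields a value below 2/3, so this is the minimum.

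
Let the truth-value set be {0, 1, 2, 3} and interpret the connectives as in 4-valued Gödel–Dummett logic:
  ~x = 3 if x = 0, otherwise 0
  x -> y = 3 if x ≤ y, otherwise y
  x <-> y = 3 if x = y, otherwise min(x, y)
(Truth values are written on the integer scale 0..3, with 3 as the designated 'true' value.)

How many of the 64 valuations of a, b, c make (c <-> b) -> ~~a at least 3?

54

value 3: 54 assignments (counts)
value 0: 10 assignments
So 54 of the 64 assignments meet the threshold.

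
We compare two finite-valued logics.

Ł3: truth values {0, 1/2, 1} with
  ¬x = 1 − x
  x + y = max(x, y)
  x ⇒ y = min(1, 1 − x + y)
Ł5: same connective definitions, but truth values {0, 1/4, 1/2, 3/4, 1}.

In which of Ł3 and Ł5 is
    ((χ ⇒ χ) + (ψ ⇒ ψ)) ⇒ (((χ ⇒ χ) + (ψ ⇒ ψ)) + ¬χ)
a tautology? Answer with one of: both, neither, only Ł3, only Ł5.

both

In Ł3: every assignment gives 1 — tautology.
In Ł5: every assignment gives 1 — tautology.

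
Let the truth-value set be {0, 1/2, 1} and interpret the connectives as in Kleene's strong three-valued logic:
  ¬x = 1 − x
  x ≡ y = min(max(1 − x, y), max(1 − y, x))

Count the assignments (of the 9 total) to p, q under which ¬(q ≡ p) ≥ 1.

p = 0, q = 0 ↦ 0  <
p = 0, q = 1/2 ↦ 1/2  <
p = 0, q = 1 ↦ 1  ≥
p = 1/2, q = 0 ↦ 1/2  <
p = 1/2, q = 1/2 ↦ 1/2  <
p = 1/2, q = 1 ↦ 1/2  <
p = 1, q = 0 ↦ 1  ≥
p = 1, q = 1/2 ↦ 1/2  <
p = 1, q = 1 ↦ 0  <
So 2 of the 9 assignments meet the threshold.

2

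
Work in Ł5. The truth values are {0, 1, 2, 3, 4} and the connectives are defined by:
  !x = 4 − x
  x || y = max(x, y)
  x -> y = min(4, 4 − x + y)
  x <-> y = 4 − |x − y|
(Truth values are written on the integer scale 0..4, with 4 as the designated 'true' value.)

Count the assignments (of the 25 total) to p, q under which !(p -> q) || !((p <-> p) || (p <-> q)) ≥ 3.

value 4: 1 assignment (counts)
value 3: 2 assignments (counts)
value 2: 3 assignments
value 1: 4 assignments
value 0: 15 assignments
So 3 of the 25 assignments meet the threshold.

3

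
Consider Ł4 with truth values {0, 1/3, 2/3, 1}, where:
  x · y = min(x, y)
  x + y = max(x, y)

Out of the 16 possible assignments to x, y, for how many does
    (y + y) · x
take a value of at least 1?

x = 0, y = 0 ↦ 0  <
x = 0, y = 1/3 ↦ 0  <
x = 0, y = 2/3 ↦ 0  <
x = 0, y = 1 ↦ 0  <
x = 1/3, y = 0 ↦ 0  <
x = 1/3, y = 1/3 ↦ 1/3  <
x = 1/3, y = 2/3 ↦ 1/3  <
x = 1/3, y = 1 ↦ 1/3  <
x = 2/3, y = 0 ↦ 0  <
x = 2/3, y = 1/3 ↦ 1/3  <
x = 2/3, y = 2/3 ↦ 2/3  <
x = 2/3, y = 1 ↦ 2/3  <
x = 1, y = 0 ↦ 0  <
x = 1, y = 1/3 ↦ 1/3  <
x = 1, y = 2/3 ↦ 2/3  <
x = 1, y = 1 ↦ 1  ≥
So 1 of the 16 assignments meets the threshold.

1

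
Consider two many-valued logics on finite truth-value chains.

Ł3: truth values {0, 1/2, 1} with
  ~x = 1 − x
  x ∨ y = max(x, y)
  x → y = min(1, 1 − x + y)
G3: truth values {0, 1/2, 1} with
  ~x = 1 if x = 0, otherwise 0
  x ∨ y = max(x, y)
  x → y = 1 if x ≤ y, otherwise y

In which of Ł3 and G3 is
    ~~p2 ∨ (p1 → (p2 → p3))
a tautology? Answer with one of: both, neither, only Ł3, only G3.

In Ł3: at p1 = 1, p2 = 1/2, p3 = 0 the value is 1/2 — not a tautology.
In G3: every assignment gives 1 — tautology.

only G3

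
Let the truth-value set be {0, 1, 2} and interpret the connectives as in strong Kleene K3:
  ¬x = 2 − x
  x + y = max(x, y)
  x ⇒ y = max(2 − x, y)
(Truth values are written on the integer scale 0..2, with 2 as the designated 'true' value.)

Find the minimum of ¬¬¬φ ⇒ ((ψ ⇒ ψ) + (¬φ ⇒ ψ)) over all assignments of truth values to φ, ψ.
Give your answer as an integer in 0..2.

Take φ = 0, ψ = 1:
¬φ = ¬0 = 2
¬¬φ = ¬2 = 0
¬¬¬φ = ¬0 = 2
ψ ⇒ ψ = 1 ⇒ 1 = 1
¬φ = ¬0 = 2
¬φ ⇒ ψ = 2 ⇒ 1 = 1
(ψ ⇒ ψ) + (¬φ ⇒ ψ) = 1 + 1 = 1
¬¬¬φ ⇒ ((ψ ⇒ ψ) + (¬φ ⇒ ψ)) = 2 ⇒ 1 = 1
No assignment yields a value below 1, so this is the minimum.

1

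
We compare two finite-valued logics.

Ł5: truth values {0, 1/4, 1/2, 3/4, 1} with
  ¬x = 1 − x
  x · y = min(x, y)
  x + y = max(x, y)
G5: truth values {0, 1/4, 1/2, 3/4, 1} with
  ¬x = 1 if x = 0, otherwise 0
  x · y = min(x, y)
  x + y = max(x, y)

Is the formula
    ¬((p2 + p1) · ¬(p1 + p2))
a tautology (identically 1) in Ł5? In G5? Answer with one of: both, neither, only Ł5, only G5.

In Ł5: at p1 = 0, p2 = 1/4 the value is 3/4 — not a tautology.
In G5: every assignment gives 1 — tautology.

only G5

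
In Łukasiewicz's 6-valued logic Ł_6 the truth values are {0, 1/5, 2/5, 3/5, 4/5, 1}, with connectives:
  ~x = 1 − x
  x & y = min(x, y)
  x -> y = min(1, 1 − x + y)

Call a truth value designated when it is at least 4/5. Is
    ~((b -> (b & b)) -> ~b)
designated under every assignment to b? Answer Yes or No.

Counterexample: take b = 0.
b & b = 0 & 0 = 0
b -> (b & b) = 0 -> 0 = 1
~b = ~0 = 1
(b -> (b & b)) -> ~b = 1 -> 1 = 1
~((b -> (b & b)) -> ~b) = ~1 = 0
This gives 0, which is below 4/5.

No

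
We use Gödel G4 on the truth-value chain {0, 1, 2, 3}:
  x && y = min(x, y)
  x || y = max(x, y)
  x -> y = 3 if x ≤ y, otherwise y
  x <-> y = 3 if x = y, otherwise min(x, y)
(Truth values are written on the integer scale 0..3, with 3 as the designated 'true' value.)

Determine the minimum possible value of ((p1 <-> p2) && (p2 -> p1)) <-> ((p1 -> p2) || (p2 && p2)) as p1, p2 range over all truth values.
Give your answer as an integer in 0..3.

0

Take p1 = 0, p2 = 1:
p1 <-> p2 = 0 <-> 1 = 0
p2 -> p1 = 1 -> 0 = 0
(p1 <-> p2) && (p2 -> p1) = 0 && 0 = 0
p1 -> p2 = 0 -> 1 = 3
p2 && p2 = 1 && 1 = 1
(p1 -> p2) || (p2 && p2) = 3 || 1 = 3
((p1 <-> p2) && (p2 -> p1)) <-> ((p1 -> p2) || (p2 && p2)) = 0 <-> 3 = 0
No assignment yields a value below 0, so this is the minimum.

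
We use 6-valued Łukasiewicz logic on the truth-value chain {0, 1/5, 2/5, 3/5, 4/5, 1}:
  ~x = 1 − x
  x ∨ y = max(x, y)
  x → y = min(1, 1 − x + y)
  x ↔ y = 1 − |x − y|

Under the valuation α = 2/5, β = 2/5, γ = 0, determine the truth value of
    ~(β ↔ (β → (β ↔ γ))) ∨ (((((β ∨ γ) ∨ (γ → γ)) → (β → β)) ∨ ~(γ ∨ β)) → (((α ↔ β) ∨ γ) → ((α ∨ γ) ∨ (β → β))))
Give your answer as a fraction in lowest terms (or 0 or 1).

1

β ↔ γ = 2/5 ↔ 0 = 3/5
β → (β ↔ γ) = 2/5 → 3/5 = 1
β ↔ (β → (β ↔ γ)) = 2/5 ↔ 1 = 2/5
~(β ↔ (β → (β ↔ γ))) = ~2/5 = 3/5
β ∨ γ = 2/5 ∨ 0 = 2/5
γ → γ = 0 → 0 = 1
(β ∨ γ) ∨ (γ → γ) = 2/5 ∨ 1 = 1
β → β = 2/5 → 2/5 = 1
((β ∨ γ) ∨ (γ → γ)) → (β → β) = 1 → 1 = 1
γ ∨ β = 0 ∨ 2/5 = 2/5
~(γ ∨ β) = ~2/5 = 3/5
(((β ∨ γ) ∨ (γ → γ)) → (β → β)) ∨ ~(γ ∨ β) = 1 ∨ 3/5 = 1
α ↔ β = 2/5 ↔ 2/5 = 1
(α ↔ β) ∨ γ = 1 ∨ 0 = 1
α ∨ γ = 2/5 ∨ 0 = 2/5
β → β = 2/5 → 2/5 = 1
(α ∨ γ) ∨ (β → β) = 2/5 ∨ 1 = 1
((α ↔ β) ∨ γ) → ((α ∨ γ) ∨ (β → β)) = 1 → 1 = 1
((((β ∨ γ) ∨ (γ → γ)) → (β → β)) ∨ ~(γ ∨ β)) → (((α ↔ β) ∨ γ) → ((α ∨ γ) ∨ (β → β))) = 1 → 1 = 1
~(β ↔ (β → (β ↔ γ))) ∨ (((((β ∨ γ) ∨ (γ → γ)) → (β → β)) ∨ ~(γ ∨ β)) → (((α ↔ β) ∨ γ) → ((α ∨ γ) ∨ (β → β)))) = 3/5 ∨ 1 = 1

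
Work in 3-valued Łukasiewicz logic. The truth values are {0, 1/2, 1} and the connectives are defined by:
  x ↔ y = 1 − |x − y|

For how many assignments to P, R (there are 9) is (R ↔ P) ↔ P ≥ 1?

P = 0, R = 0 ↦ 0  <
P = 0, R = 1/2 ↦ 1/2  <
P = 0, R = 1 ↦ 1  ≥
P = 1/2, R = 0 ↦ 1  ≥
P = 1/2, R = 1/2 ↦ 1/2  <
P = 1/2, R = 1 ↦ 1  ≥
P = 1, R = 0 ↦ 0  <
P = 1, R = 1/2 ↦ 1/2  <
P = 1, R = 1 ↦ 1  ≥
So 4 of the 9 assignments meet the threshold.

4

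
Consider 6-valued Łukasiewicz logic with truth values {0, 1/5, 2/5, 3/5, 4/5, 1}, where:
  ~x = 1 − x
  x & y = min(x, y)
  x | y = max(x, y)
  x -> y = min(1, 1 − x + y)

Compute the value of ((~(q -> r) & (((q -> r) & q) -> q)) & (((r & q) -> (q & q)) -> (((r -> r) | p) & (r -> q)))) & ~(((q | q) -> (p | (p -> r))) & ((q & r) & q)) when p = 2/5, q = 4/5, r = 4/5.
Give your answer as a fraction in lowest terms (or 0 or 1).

0

q -> r = 4/5 -> 4/5 = 1
~(q -> r) = ~1 = 0
q -> r = 4/5 -> 4/5 = 1
(q -> r) & q = 1 & 4/5 = 4/5
((q -> r) & q) -> q = 4/5 -> 4/5 = 1
~(q -> r) & (((q -> r) & q) -> q) = 0 & 1 = 0
r & q = 4/5 & 4/5 = 4/5
q & q = 4/5 & 4/5 = 4/5
(r & q) -> (q & q) = 4/5 -> 4/5 = 1
r -> r = 4/5 -> 4/5 = 1
(r -> r) | p = 1 | 2/5 = 1
r -> q = 4/5 -> 4/5 = 1
((r -> r) | p) & (r -> q) = 1 & 1 = 1
((r & q) -> (q & q)) -> (((r -> r) | p) & (r -> q)) = 1 -> 1 = 1
(~(q -> r) & (((q -> r) & q) -> q)) & (((r & q) -> (q & q)) -> (((r -> r) | p) & (r -> q))) = 0 & 1 = 0
q | q = 4/5 | 4/5 = 4/5
p -> r = 2/5 -> 4/5 = 1
p | (p -> r) = 2/5 | 1 = 1
(q | q) -> (p | (p -> r)) = 4/5 -> 1 = 1
q & r = 4/5 & 4/5 = 4/5
(q & r) & q = 4/5 & 4/5 = 4/5
((q | q) -> (p | (p -> r))) & ((q & r) & q) = 1 & 4/5 = 4/5
~(((q | q) -> (p | (p -> r))) & ((q & r) & q)) = ~4/5 = 1/5
((~(q -> r) & (((q -> r) & q) -> q)) & (((r & q) -> (q & q)) -> (((r -> r) | p) & (r -> q)))) & ~(((q | q) -> (p | (p -> r))) & ((q & r) & q)) = 0 & 1/5 = 0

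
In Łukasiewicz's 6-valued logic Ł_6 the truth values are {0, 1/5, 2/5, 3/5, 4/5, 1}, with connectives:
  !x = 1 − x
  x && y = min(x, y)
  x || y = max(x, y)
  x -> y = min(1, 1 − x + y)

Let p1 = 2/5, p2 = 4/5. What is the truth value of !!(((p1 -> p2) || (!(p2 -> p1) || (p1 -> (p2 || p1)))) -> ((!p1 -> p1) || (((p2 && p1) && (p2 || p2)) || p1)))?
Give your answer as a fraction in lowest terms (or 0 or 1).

4/5

p1 -> p2 = 2/5 -> 4/5 = 1
p2 -> p1 = 4/5 -> 2/5 = 3/5
!(p2 -> p1) = !3/5 = 2/5
p2 || p1 = 4/5 || 2/5 = 4/5
p1 -> (p2 || p1) = 2/5 -> 4/5 = 1
!(p2 -> p1) || (p1 -> (p2 || p1)) = 2/5 || 1 = 1
(p1 -> p2) || (!(p2 -> p1) || (p1 -> (p2 || p1))) = 1 || 1 = 1
!p1 = !2/5 = 3/5
!p1 -> p1 = 3/5 -> 2/5 = 4/5
p2 && p1 = 4/5 && 2/5 = 2/5
p2 || p2 = 4/5 || 4/5 = 4/5
(p2 && p1) && (p2 || p2) = 2/5 && 4/5 = 2/5
((p2 && p1) && (p2 || p2)) || p1 = 2/5 || 2/5 = 2/5
(!p1 -> p1) || (((p2 && p1) && (p2 || p2)) || p1) = 4/5 || 2/5 = 4/5
((p1 -> p2) || (!(p2 -> p1) || (p1 -> (p2 || p1)))) -> ((!p1 -> p1) || (((p2 && p1) && (p2 || p2)) || p1)) = 1 -> 4/5 = 4/5
!(((p1 -> p2) || (!(p2 -> p1) || (p1 -> (p2 || p1)))) -> ((!p1 -> p1) || (((p2 && p1) && (p2 || p2)) || p1))) = !4/5 = 1/5
!!(((p1 -> p2) || (!(p2 -> p1) || (p1 -> (p2 || p1)))) -> ((!p1 -> p1) || (((p2 && p1) && (p2 || p2)) || p1))) = !1/5 = 4/5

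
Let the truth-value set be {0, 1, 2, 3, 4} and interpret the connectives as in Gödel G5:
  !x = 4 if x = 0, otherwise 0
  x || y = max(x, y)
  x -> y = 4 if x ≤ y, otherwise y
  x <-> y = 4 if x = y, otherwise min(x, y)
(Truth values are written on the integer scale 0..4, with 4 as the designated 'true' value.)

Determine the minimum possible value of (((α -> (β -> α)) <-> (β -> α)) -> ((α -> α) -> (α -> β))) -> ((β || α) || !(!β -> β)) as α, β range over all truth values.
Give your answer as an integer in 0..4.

Take α = 0, β = 1:
β -> α = 1 -> 0 = 0
α -> (β -> α) = 0 -> 0 = 4
β -> α = 1 -> 0 = 0
(α -> (β -> α)) <-> (β -> α) = 4 <-> 0 = 0
α -> α = 0 -> 0 = 4
α -> β = 0 -> 1 = 4
(α -> α) -> (α -> β) = 4 -> 4 = 4
((α -> (β -> α)) <-> (β -> α)) -> ((α -> α) -> (α -> β)) = 0 -> 4 = 4
β || α = 1 || 0 = 1
!β = !1 = 0
!β -> β = 0 -> 1 = 4
!(!β -> β) = !4 = 0
(β || α) || !(!β -> β) = 1 || 0 = 1
(((α -> (β -> α)) <-> (β -> α)) -> ((α -> α) -> (α -> β))) -> ((β || α) || !(!β -> β)) = 4 -> 1 = 1
No assignment yields a value below 1, so this is the minimum.

1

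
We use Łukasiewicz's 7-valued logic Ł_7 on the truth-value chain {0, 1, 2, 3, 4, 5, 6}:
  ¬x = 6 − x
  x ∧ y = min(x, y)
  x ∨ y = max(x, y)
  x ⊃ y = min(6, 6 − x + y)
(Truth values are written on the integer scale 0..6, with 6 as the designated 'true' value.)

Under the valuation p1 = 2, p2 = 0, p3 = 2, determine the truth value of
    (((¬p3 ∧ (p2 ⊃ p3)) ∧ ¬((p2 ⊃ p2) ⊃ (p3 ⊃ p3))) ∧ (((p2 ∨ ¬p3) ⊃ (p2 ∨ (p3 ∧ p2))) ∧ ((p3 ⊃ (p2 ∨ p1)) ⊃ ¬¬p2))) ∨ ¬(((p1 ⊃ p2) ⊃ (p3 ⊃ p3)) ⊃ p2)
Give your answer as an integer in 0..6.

¬p3 = ¬2 = 4
p2 ⊃ p3 = 0 ⊃ 2 = 6
¬p3 ∧ (p2 ⊃ p3) = 4 ∧ 6 = 4
p2 ⊃ p2 = 0 ⊃ 0 = 6
p3 ⊃ p3 = 2 ⊃ 2 = 6
(p2 ⊃ p2) ⊃ (p3 ⊃ p3) = 6 ⊃ 6 = 6
¬((p2 ⊃ p2) ⊃ (p3 ⊃ p3)) = ¬6 = 0
(¬p3 ∧ (p2 ⊃ p3)) ∧ ¬((p2 ⊃ p2) ⊃ (p3 ⊃ p3)) = 4 ∧ 0 = 0
¬p3 = ¬2 = 4
p2 ∨ ¬p3 = 0 ∨ 4 = 4
p3 ∧ p2 = 2 ∧ 0 = 0
p2 ∨ (p3 ∧ p2) = 0 ∨ 0 = 0
(p2 ∨ ¬p3) ⊃ (p2 ∨ (p3 ∧ p2)) = 4 ⊃ 0 = 2
p2 ∨ p1 = 0 ∨ 2 = 2
p3 ⊃ (p2 ∨ p1) = 2 ⊃ 2 = 6
¬p2 = ¬0 = 6
¬¬p2 = ¬6 = 0
(p3 ⊃ (p2 ∨ p1)) ⊃ ¬¬p2 = 6 ⊃ 0 = 0
((p2 ∨ ¬p3) ⊃ (p2 ∨ (p3 ∧ p2))) ∧ ((p3 ⊃ (p2 ∨ p1)) ⊃ ¬¬p2) = 2 ∧ 0 = 0
((¬p3 ∧ (p2 ⊃ p3)) ∧ ¬((p2 ⊃ p2) ⊃ (p3 ⊃ p3))) ∧ (((p2 ∨ ¬p3) ⊃ (p2 ∨ (p3 ∧ p2))) ∧ ((p3 ⊃ (p2 ∨ p1)) ⊃ ¬¬p2)) = 0 ∧ 0 = 0
p1 ⊃ p2 = 2 ⊃ 0 = 4
p3 ⊃ p3 = 2 ⊃ 2 = 6
(p1 ⊃ p2) ⊃ (p3 ⊃ p3) = 4 ⊃ 6 = 6
((p1 ⊃ p2) ⊃ (p3 ⊃ p3)) ⊃ p2 = 6 ⊃ 0 = 0
¬(((p1 ⊃ p2) ⊃ (p3 ⊃ p3)) ⊃ p2) = ¬0 = 6
(((¬p3 ∧ (p2 ⊃ p3)) ∧ ¬((p2 ⊃ p2) ⊃ (p3 ⊃ p3))) ∧ (((p2 ∨ ¬p3) ⊃ (p2 ∨ (p3 ∧ p2))) ∧ ((p3 ⊃ (p2 ∨ p1)) ⊃ ¬¬p2))) ∨ ¬(((p1 ⊃ p2) ⊃ (p3 ⊃ p3)) ⊃ p2) = 0 ∨ 6 = 6

6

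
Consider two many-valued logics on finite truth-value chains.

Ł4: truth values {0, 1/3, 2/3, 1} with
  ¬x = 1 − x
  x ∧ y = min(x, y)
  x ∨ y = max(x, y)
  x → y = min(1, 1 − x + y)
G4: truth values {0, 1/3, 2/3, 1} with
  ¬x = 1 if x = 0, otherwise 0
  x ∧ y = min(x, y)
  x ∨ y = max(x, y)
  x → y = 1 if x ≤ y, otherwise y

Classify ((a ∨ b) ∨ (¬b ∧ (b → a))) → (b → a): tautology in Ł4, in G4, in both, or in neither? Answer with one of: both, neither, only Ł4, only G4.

In Ł4: at a = 0, b = 2/3 the value is 2/3 — not a tautology.
In G4: at a = 0, b = 1/3 the value is 0 — not a tautology.

neither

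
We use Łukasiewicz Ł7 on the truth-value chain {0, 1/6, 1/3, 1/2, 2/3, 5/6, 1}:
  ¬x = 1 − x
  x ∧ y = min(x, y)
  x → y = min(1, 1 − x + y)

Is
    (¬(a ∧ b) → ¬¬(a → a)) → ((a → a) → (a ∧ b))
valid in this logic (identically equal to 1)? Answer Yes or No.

No

Counterexample: take a = 0, b = 0.
a ∧ b = 0 ∧ 0 = 0
¬(a ∧ b) = ¬0 = 1
a → a = 0 → 0 = 1
¬(a → a) = ¬1 = 0
¬¬(a → a) = ¬0 = 1
¬(a ∧ b) → ¬¬(a → a) = 1 → 1 = 1
a → a = 0 → 0 = 1
a ∧ b = 0 ∧ 0 = 0
(a → a) → (a ∧ b) = 1 → 0 = 0
(¬(a ∧ b) → ¬¬(a → a)) → ((a → a) → (a ∧ b)) = 1 → 0 = 0
This gives 0 ≠ 1.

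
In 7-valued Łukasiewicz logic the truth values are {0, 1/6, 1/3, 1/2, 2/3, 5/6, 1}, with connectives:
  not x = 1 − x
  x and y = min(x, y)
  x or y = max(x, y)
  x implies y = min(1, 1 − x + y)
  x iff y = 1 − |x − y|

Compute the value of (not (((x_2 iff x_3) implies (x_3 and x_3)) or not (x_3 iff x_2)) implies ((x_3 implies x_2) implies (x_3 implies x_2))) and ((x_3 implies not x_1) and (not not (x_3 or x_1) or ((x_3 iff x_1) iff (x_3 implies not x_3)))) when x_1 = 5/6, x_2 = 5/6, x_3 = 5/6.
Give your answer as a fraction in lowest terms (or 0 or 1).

1/3

x_2 iff x_3 = 5/6 iff 5/6 = 1
x_3 and x_3 = 5/6 and 5/6 = 5/6
(x_2 iff x_3) implies (x_3 and x_3) = 1 implies 5/6 = 5/6
x_3 iff x_2 = 5/6 iff 5/6 = 1
not (x_3 iff x_2) = not 1 = 0
((x_2 iff x_3) implies (x_3 and x_3)) or not (x_3 iff x_2) = 5/6 or 0 = 5/6
not (((x_2 iff x_3) implies (x_3 and x_3)) or not (x_3 iff x_2)) = not 5/6 = 1/6
x_3 implies x_2 = 5/6 implies 5/6 = 1
x_3 implies x_2 = 5/6 implies 5/6 = 1
(x_3 implies x_2) implies (x_3 implies x_2) = 1 implies 1 = 1
not (((x_2 iff x_3) implies (x_3 and x_3)) or not (x_3 iff x_2)) implies ((x_3 implies x_2) implies (x_3 implies x_2)) = 1/6 implies 1 = 1
not x_1 = not 5/6 = 1/6
x_3 implies not x_1 = 5/6 implies 1/6 = 1/3
x_3 or x_1 = 5/6 or 5/6 = 5/6
not (x_3 or x_1) = not 5/6 = 1/6
not not (x_3 or x_1) = not 1/6 = 5/6
x_3 iff x_1 = 5/6 iff 5/6 = 1
not x_3 = not 5/6 = 1/6
x_3 implies not x_3 = 5/6 implies 1/6 = 1/3
(x_3 iff x_1) iff (x_3 implies not x_3) = 1 iff 1/3 = 1/3
not not (x_3 or x_1) or ((x_3 iff x_1) iff (x_3 implies not x_3)) = 5/6 or 1/3 = 5/6
(x_3 implies not x_1) and (not not (x_3 or x_1) or ((x_3 iff x_1) iff (x_3 implies not x_3))) = 1/3 and 5/6 = 1/3
(not (((x_2 iff x_3) implies (x_3 and x_3)) or not (x_3 iff x_2)) implies ((x_3 implies x_2) implies (x_3 implies x_2))) and ((x_3 implies not x_1) and (not not (x_3 or x_1) or ((x_3 iff x_1) iff (x_3 implies not x_3)))) = 1 and 1/3 = 1/3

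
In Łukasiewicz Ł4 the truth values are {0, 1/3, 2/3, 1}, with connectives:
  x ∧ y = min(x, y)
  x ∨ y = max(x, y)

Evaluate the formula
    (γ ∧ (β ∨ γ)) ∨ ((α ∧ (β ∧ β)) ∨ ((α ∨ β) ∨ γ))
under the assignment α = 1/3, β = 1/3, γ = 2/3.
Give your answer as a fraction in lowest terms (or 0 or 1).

β ∨ γ = 1/3 ∨ 2/3 = 2/3
γ ∧ (β ∨ γ) = 2/3 ∧ 2/3 = 2/3
β ∧ β = 1/3 ∧ 1/3 = 1/3
α ∧ (β ∧ β) = 1/3 ∧ 1/3 = 1/3
α ∨ β = 1/3 ∨ 1/3 = 1/3
(α ∨ β) ∨ γ = 1/3 ∨ 2/3 = 2/3
(α ∧ (β ∧ β)) ∨ ((α ∨ β) ∨ γ) = 1/3 ∨ 2/3 = 2/3
(γ ∧ (β ∨ γ)) ∨ ((α ∧ (β ∧ β)) ∨ ((α ∨ β) ∨ γ)) = 2/3 ∨ 2/3 = 2/3

2/3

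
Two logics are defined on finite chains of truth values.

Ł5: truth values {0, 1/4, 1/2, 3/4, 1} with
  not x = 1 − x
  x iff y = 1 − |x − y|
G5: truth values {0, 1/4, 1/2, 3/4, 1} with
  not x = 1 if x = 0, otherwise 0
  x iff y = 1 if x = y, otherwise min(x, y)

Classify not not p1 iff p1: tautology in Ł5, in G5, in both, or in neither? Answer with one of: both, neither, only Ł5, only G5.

only Ł5

In Ł5: every assignment gives 1 — tautology.
In G5: at p1 = 1/4 the value is 1/4 — not a tautology.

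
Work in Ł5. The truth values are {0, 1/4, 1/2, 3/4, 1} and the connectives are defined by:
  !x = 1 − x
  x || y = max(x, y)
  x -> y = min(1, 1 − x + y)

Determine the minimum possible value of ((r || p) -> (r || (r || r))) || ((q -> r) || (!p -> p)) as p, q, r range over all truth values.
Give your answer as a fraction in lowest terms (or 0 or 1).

Take p = 1/4, q = 1/4, r = 0:
r || p = 0 || 1/4 = 1/4
r || r = 0 || 0 = 0
r || (r || r) = 0 || 0 = 0
(r || p) -> (r || (r || r)) = 1/4 -> 0 = 3/4
q -> r = 1/4 -> 0 = 3/4
!p = !1/4 = 3/4
!p -> p = 3/4 -> 1/4 = 1/2
(q -> r) || (!p -> p) = 3/4 || 1/2 = 3/4
((r || p) -> (r || (r || r))) || ((q -> r) || (!p -> p)) = 3/4 || 3/4 = 3/4
No assignment yields a value below 3/4, so this is the minimum.

3/4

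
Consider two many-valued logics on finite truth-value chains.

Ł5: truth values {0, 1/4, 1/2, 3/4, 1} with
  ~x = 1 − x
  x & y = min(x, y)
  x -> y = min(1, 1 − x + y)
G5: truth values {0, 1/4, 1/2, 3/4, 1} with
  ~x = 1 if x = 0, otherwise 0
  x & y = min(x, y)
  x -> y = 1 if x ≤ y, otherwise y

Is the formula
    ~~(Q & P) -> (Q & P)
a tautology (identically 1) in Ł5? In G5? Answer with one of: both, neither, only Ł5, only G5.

In Ł5: every assignment gives 1 — tautology.
In G5: at P = 1/4, Q = 1/4 the value is 1/4 — not a tautology.

only Ł5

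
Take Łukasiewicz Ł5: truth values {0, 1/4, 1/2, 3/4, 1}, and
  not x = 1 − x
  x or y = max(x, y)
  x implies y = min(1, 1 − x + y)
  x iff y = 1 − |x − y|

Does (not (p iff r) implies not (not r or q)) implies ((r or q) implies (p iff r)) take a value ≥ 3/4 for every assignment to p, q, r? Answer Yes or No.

Counterexample: take p = 0, q = 0, r = 3/4.
p iff r = 0 iff 3/4 = 1/4
not (p iff r) = not 1/4 = 3/4
not r = not 3/4 = 1/4
not r or q = 1/4 or 0 = 1/4
not (not r or q) = not 1/4 = 3/4
not (p iff r) implies not (not r or q) = 3/4 implies 3/4 = 1
r or q = 3/4 or 0 = 3/4
p iff r = 0 iff 3/4 = 1/4
(r or q) implies (p iff r) = 3/4 implies 1/4 = 1/2
(not (p iff r) implies not (not r or q)) implies ((r or q) implies (p iff r)) = 1 implies 1/2 = 1/2
This gives 1/2, which is below 3/4.

No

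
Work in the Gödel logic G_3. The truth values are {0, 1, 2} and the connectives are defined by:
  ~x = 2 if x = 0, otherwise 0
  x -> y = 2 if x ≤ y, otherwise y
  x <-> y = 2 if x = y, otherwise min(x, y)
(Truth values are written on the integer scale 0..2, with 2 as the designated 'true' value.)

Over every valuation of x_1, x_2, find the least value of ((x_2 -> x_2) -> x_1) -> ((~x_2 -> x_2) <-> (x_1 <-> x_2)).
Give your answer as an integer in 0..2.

Take x_1 = 2, x_2 = 1:
x_2 -> x_2 = 1 -> 1 = 2
(x_2 -> x_2) -> x_1 = 2 -> 2 = 2
~x_2 = ~1 = 0
~x_2 -> x_2 = 0 -> 1 = 2
x_1 <-> x_2 = 2 <-> 1 = 1
(~x_2 -> x_2) <-> (x_1 <-> x_2) = 2 <-> 1 = 1
((x_2 -> x_2) -> x_1) -> ((~x_2 -> x_2) <-> (x_1 <-> x_2)) = 2 -> 1 = 1
No assignment yields a value below 1, so this is the minimum.

1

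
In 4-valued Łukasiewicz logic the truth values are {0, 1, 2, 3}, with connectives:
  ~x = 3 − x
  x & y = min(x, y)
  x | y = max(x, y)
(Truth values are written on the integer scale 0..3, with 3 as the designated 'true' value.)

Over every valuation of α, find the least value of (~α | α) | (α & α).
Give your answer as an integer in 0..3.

Take α = 1:
~α = ~1 = 2
~α | α = 2 | 1 = 2
α & α = 1 & 1 = 1
(~α | α) | (α & α) = 2 | 1 = 2
No assignment yields a value below 2, so this is the minimum.

2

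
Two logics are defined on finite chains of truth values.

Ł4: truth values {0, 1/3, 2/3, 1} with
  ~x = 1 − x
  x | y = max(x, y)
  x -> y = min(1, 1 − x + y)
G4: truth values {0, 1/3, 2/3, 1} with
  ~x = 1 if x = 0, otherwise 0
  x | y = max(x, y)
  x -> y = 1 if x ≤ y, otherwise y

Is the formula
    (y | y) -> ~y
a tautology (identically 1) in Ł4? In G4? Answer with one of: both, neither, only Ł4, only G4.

In Ł4: at y = 2/3 the value is 2/3 — not a tautology.
In G4: at y = 1/3 the value is 0 — not a tautology.

neither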